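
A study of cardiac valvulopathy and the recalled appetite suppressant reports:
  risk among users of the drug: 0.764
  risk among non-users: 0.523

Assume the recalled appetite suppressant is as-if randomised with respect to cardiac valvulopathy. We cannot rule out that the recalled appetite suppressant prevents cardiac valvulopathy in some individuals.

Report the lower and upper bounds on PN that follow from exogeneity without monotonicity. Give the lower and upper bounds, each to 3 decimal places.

Let p₁ = 0.764, p₀ = 0.523.
Under exogeneity alone the bounds on PN are max{0,(p₁−p₀)/p₁} ≤ PN ≤ min{1,(1−p₀)/p₁}.
  lower = (p₁ − p₀)/p₁ = 0.241 / 0.764 ≈ 0.3154
  upper = min{1, (1 − p₀)/p₁} = 0.477 / 0.764 ≈ 0.6243

0.315 ≤ PN ≤ 0.624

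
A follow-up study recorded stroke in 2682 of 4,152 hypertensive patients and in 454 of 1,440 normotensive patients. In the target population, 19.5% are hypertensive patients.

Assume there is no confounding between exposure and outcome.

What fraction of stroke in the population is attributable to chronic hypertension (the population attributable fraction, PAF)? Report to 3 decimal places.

p₁ = P(outcome | exposed) = 2682/4152 = 0.64595
p₀ = P(outcome | unexposed) = 454/1440 = 0.31528
Overall risk P(Y=1) = π·p₁ + (1−π)·p₀ = 0.195×0.64595 + 0.805×0.31528 = 0.37976.
Under exogeneity, PAF = [P(Y=1) − p₀] / P(Y=1).
PAF = (0.37976 − 0.31528) / 0.37976 ≈ 0.1698

PAF ≈ 0.170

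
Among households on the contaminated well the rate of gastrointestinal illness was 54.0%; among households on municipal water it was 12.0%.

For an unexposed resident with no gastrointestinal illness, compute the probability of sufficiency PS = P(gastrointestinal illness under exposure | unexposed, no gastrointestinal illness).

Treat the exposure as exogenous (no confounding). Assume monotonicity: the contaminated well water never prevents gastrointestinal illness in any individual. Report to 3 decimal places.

p₁ = 0.54, p₀ = 0.12.
Under exogeneity and monotonicity, PS = (p₁ − p₀) / (1 − p₀).
PS = (0.54 − 0.12) / (1 − 0.12) = 0.42 / 0.88 ≈ 0.4773

PS ≈ 0.477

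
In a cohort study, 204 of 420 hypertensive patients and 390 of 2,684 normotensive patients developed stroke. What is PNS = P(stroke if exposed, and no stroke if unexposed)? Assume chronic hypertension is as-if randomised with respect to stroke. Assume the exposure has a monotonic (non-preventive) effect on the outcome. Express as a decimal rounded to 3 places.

PNS ≈ 0.340

p₁ = P(outcome | exposed) = 204/420 = 0.48571
p₀ = P(outcome | unexposed) = 390/2684 = 0.14531
Under exogeneity and monotonicity, PNS = p₁ − p₀.
PNS = 0.48571 − 0.14531 = 0.34041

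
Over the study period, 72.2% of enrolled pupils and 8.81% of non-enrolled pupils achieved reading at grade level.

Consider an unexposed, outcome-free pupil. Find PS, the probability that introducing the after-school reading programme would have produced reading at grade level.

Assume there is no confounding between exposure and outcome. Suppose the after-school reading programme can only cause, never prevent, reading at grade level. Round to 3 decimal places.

p₁ = 0.722, p₀ = 0.0881.
Under exogeneity and monotonicity, PS = (p₁ − p₀) / (1 − p₀).
PS = (0.722 − 0.0881) / (1 − 0.0881) = 0.6339 / 0.9119 ≈ 0.6951

PS ≈ 0.695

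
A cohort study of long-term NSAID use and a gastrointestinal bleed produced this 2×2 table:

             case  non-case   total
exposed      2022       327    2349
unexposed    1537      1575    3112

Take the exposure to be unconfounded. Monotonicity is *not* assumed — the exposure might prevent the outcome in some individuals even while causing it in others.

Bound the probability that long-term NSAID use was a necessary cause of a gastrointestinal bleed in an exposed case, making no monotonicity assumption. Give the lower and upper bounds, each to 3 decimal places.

0.426 ≤ PN ≤ 0.588

p₁ = P(outcome | exposed) = 2022/2349 = 0.86079
p₀ = P(outcome | unexposed) = 1537/3112 = 0.49389
Under exogeneity alone the bounds on PN are max{0,(p₁−p₀)/p₁} ≤ PN ≤ min{1,(1−p₀)/p₁}.
  lower = (p₁ − p₀)/p₁ = 0.3669 / 0.86079 ≈ 0.4262
  upper = min{1, (1 − p₀)/p₁} = 0.50611 / 0.86079 ≈ 0.5880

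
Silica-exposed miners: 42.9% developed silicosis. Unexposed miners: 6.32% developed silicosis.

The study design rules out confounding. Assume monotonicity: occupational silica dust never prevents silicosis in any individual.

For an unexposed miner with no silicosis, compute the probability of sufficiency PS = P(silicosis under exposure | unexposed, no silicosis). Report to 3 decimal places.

PS ≈ 0.390

p₁ = 0.429, p₀ = 0.0632.
Under exogeneity and monotonicity, PS = (p₁ − p₀) / (1 − p₀).
PS = (0.429 − 0.0632) / (1 − 0.0632) = 0.3658 / 0.9368 ≈ 0.3905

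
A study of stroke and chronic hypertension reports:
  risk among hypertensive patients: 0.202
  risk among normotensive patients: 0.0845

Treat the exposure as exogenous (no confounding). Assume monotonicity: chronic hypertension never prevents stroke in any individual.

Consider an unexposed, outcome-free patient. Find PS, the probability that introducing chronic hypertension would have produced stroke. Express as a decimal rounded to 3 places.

Let p₁ = 0.202, p₀ = 0.0845.
Under exogeneity and monotonicity, PS = (p₁ − p₀) / (1 − p₀).
PS = (0.202 − 0.0845) / (1 − 0.0845) = 0.1175 / 0.9155 ≈ 0.1283

PS ≈ 0.128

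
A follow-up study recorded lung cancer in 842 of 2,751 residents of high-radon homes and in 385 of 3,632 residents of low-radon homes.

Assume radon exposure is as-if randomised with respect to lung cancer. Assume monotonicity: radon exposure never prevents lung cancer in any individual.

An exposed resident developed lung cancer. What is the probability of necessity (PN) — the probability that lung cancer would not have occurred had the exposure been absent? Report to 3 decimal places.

PN ≈ 0.654

p₁ = P(outcome | exposed) = 842/2751 = 0.30607
p₀ = P(outcome | unexposed) = 385/3632 = 0.106
Under exogeneity and monotonicity, PN = (p₁ − p₀) / p₁.
PN = (0.30607 − 0.106) / 0.30607 = 0.20007 / 0.30607 ≈ 0.6537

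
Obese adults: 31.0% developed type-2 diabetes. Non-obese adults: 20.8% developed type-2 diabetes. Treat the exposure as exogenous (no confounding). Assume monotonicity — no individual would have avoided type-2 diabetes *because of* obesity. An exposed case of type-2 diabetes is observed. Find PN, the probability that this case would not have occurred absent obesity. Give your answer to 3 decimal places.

PN ≈ 0.329

p₁ = 0.31, p₀ = 0.208.
Under exogeneity and monotonicity, PN = (p₁ − p₀) / p₁.
PN = (0.31 − 0.208) / 0.31 = 0.102 / 0.31 ≈ 0.3290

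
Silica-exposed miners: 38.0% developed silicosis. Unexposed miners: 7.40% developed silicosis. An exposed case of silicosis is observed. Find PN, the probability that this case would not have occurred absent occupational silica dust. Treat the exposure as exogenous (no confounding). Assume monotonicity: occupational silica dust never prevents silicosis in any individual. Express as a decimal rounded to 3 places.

PN ≈ 0.805

p₁ = 0.38, p₀ = 0.074.
Under exogeneity and monotonicity, PN = (p₁ − p₀) / p₁.
PN = (0.38 − 0.074) / 0.38 = 0.306 / 0.38 ≈ 0.8053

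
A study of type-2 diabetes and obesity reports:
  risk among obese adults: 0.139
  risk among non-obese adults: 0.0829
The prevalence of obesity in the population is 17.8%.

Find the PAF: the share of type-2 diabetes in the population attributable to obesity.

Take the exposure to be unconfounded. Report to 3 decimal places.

Let p₁ = 0.139, p₀ = 0.0829.
Overall risk P(Y=1) = π·p₁ + (1−π)·p₀ = 0.178×0.139 + 0.822×0.0829 = 0.092886.
Under exogeneity, PAF = [P(Y=1) − p₀] / P(Y=1).
PAF = (0.092886 − 0.0829) / 0.092886 ≈ 0.1075

PAF ≈ 0.108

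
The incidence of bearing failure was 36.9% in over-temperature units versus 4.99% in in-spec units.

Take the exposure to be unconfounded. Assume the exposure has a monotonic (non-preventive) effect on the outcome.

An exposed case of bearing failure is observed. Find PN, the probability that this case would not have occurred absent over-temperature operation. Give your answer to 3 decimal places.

PN ≈ 0.865

p₁ = 0.369, p₀ = 0.0499.
Under exogeneity and monotonicity, PN = (p₁ − p₀) / p₁.
PN = (0.369 − 0.0499) / 0.369 = 0.3191 / 0.369 ≈ 0.8648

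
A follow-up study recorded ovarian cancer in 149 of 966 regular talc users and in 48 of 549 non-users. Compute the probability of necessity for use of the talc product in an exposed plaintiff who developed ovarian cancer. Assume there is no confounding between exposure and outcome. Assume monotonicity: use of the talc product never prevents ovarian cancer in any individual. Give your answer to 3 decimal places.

PN ≈ 0.433

p₁ = P(outcome | exposed) = 149/966 = 0.15424
p₀ = P(outcome | unexposed) = 48/549 = 0.087432
Under exogeneity and monotonicity, PN = (p₁ − p₀) / p₁.
PN = (0.15424 − 0.087432) / 0.15424 = 0.066813 / 0.15424 ≈ 0.4332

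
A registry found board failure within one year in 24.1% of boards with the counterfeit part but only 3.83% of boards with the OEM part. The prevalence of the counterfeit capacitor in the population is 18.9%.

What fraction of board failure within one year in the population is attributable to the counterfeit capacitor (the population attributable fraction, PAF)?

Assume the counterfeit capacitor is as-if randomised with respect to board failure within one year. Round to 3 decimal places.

p₁ = 0.241, p₀ = 0.0383.
Overall risk P(Y=1) = π·p₁ + (1−π)·p₀ = 0.189×0.241 + 0.811×0.0383 = 0.07661.
Under exogeneity, PAF = [P(Y=1) − p₀] / P(Y=1).
PAF = (0.07661 − 0.0383) / 0.07661 ≈ 0.5001

PAF ≈ 0.500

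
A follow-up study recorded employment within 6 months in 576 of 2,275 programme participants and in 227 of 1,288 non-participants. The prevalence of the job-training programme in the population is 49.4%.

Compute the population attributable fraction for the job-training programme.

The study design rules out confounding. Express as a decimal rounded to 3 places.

PAF ≈ 0.177

p₁ = P(outcome | exposed) = 576/2275 = 0.25319
p₀ = P(outcome | unexposed) = 227/1288 = 0.17624
Overall risk P(Y=1) = π·p₁ + (1−π)·p₀ = 0.494×0.25319 + 0.506×0.17624 = 0.21425.
Under exogeneity, PAF = [P(Y=1) − p₀] / P(Y=1).
PAF = (0.21425 − 0.17624) / 0.21425 ≈ 0.1774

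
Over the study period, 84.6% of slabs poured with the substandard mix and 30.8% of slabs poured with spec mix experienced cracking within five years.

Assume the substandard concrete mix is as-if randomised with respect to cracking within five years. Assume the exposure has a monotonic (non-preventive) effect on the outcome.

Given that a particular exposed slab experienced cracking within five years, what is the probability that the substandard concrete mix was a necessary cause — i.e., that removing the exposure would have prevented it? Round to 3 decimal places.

p₁ = 0.846, p₀ = 0.308.
Under exogeneity and monotonicity, PN = (p₁ − p₀) / p₁.
PN = (0.846 − 0.308) / 0.846 = 0.538 / 0.846 ≈ 0.6359

PN ≈ 0.636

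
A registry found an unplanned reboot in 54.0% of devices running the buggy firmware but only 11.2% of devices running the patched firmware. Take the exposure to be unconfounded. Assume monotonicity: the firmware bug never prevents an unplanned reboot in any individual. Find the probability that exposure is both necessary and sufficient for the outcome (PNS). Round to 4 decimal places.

p₁ = 0.54, p₀ = 0.112.
Under exogeneity and monotonicity, PNS = p₁ − p₀.
PNS = 0.54 − 0.112 = 0.428

PNS ≈ 0.4280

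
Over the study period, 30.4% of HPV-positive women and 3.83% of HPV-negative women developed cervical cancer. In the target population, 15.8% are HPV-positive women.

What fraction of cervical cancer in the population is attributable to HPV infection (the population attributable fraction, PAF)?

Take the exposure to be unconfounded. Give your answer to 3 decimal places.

p₁ = 0.304, p₀ = 0.0383.
Overall risk P(Y=1) = π·p₁ + (1−π)·p₀ = 0.158×0.304 + 0.842×0.0383 = 0.080281.
Under exogeneity, PAF = [P(Y=1) − p₀] / P(Y=1).
PAF = (0.080281 − 0.0383) / 0.080281 ≈ 0.5229

PAF ≈ 0.523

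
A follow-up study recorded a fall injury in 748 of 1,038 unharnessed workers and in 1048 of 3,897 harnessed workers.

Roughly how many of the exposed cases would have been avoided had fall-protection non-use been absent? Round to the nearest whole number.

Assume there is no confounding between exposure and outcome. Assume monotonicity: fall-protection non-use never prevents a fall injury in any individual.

about 469 cases

p₁ = P(outcome | exposed) = 748/1038 = 0.72062
p₀ = P(outcome | unexposed) = 1048/3897 = 0.26892
PN = (p₁ − p₀)/p₁ = (0.72062 − 0.26892) / 0.72062 ≈ 0.62681.
Attributable cases ≈ PN × (exposed cases) = 0.62681 × 748 ≈ 468.86.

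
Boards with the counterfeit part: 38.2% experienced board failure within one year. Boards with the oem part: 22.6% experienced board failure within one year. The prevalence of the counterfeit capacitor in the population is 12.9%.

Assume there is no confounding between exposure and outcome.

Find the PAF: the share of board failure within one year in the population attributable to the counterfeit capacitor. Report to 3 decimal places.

p₁ = 0.382, p₀ = 0.226.
Overall risk P(Y=1) = π·p₁ + (1−π)·p₀ = 0.129×0.382 + 0.871×0.226 = 0.24612.
Under exogeneity, PAF = [P(Y=1) − p₀] / P(Y=1).
PAF = (0.24612 − 0.226) / 0.24612 ≈ 0.0818

PAF ≈ 0.082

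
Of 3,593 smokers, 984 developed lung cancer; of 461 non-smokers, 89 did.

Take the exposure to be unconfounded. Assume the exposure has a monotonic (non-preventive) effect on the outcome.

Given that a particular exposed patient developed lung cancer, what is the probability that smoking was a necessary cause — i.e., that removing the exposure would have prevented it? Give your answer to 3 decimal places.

PN ≈ 0.295

p₁ = P(outcome | exposed) = 984/3593 = 0.27387
p₀ = P(outcome | unexposed) = 89/461 = 0.19306
Under exogeneity and monotonicity, PN = (p₁ − p₀) / p₁.
PN = (0.27387 − 0.19306) / 0.27387 = 0.080807 / 0.27387 ≈ 0.2951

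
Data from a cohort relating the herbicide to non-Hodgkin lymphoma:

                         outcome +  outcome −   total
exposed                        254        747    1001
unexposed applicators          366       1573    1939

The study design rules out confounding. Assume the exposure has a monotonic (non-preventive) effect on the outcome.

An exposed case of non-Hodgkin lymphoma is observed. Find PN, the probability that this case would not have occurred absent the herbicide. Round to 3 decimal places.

PN ≈ 0.256

p₁ = P(outcome | exposed) = 254/1001 = 0.25375
p₀ = P(outcome | unexposed) = 366/1939 = 0.18876
Under exogeneity and monotonicity, PN = (p₁ − p₀)/p₁.
PN = (0.25375 − 0.18876) / 0.25375 ≈ 0.2561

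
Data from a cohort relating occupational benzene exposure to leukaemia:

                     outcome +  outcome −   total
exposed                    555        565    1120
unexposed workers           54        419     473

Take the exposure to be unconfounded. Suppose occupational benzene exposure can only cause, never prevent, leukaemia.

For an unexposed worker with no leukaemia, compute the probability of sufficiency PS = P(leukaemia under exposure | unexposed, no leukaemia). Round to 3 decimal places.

PS ≈ 0.431

p₁ = P(outcome | exposed) = 555/1120 = 0.49554
p₀ = P(outcome | unexposed) = 54/473 = 0.11416
Under exogeneity and monotonicity, PS = (p₁ − p₀)/(1 − p₀).
PS = (0.49554 − 0.11416) / 0.88584 ≈ 0.4305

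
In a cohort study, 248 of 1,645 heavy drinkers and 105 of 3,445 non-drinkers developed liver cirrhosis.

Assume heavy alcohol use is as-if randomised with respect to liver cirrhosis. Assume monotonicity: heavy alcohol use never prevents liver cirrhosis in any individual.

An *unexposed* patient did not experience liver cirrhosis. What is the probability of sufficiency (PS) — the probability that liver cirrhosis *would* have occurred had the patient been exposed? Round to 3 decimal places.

p₁ = P(outcome | exposed) = 248/1645 = 0.15076
p₀ = P(outcome | unexposed) = 105/3445 = 0.030479
Under exogeneity and monotonicity, PS = (p₁ − p₀) / (1 − p₀).
PS = (0.15076 − 0.030479) / (1 − 0.030479) = 0.12028 / 0.96952 ≈ 0.1241

PS ≈ 0.124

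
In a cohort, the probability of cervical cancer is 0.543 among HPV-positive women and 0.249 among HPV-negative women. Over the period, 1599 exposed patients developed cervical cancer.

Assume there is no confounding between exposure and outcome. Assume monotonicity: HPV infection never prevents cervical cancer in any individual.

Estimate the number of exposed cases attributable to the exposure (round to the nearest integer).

about 866 cases

Let p₁ = 0.543, p₀ = 0.249.
PN = (p₁ − p₀)/p₁ = (0.543 − 0.249) / 0.543 ≈ 0.54144.
Attributable cases ≈ PN × (exposed cases) = 0.54144 × 1599 ≈ 865.76.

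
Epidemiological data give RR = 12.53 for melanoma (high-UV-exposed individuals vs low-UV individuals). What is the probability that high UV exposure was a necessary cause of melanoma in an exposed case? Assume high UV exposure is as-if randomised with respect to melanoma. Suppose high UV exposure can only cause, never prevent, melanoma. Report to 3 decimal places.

PN ≈ 0.920

Under exogeneity and monotonicity, PN = (RR − 1) / RR = 1 − 1/RR.
PN = (12.53 − 1) / 12.53 = 11.53 / 12.53 ≈ 0.9202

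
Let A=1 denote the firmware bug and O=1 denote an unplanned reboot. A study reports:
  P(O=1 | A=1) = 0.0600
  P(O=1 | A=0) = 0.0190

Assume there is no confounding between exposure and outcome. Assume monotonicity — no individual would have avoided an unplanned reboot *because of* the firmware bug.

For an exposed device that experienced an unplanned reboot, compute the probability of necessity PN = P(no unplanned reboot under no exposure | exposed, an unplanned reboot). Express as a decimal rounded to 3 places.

Let p₁ = 0.06, p₀ = 0.019.
Under exogeneity and monotonicity, PN = (p₁ − p₀) / p₁.
PN = (0.06 − 0.019) / 0.06 = 0.041 / 0.06 ≈ 0.6833

PN ≈ 0.683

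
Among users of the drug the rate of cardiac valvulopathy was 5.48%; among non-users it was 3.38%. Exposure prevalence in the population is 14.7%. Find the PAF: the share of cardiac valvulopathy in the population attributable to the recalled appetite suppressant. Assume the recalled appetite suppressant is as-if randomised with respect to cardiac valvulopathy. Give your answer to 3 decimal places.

p₁ = 0.0548, p₀ = 0.0338.
Overall risk P(Y=1) = π·p₁ + (1−π)·p₀ = 0.147×0.0548 + 0.853×0.0338 = 0.036887.
Under exogeneity, PAF = [P(Y=1) − p₀] / P(Y=1).
PAF = (0.036887 − 0.0338) / 0.036887 ≈ 0.0837

PAF ≈ 0.084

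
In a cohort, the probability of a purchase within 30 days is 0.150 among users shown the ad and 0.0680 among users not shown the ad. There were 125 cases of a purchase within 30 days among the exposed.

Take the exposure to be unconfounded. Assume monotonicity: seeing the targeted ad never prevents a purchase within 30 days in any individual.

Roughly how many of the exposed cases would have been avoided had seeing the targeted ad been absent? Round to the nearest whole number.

Let p₁ = 0.15, p₀ = 0.068.
PN = (p₁ − p₀)/p₁ = (0.15 − 0.068) / 0.15 ≈ 0.54667.
Attributable cases ≈ PN × (exposed cases) = 0.54667 × 125 ≈ 68.33.

about 68 cases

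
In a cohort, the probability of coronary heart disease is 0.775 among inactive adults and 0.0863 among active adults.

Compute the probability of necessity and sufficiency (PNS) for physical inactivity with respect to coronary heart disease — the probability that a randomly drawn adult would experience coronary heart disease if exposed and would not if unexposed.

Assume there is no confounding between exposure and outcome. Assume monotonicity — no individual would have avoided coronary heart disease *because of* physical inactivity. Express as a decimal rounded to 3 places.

PNS ≈ 0.689

Let p₁ = 0.775, p₀ = 0.0863.
Under exogeneity and monotonicity, PNS = p₁ − p₀.
PNS = 0.775 − 0.0863 = 0.6887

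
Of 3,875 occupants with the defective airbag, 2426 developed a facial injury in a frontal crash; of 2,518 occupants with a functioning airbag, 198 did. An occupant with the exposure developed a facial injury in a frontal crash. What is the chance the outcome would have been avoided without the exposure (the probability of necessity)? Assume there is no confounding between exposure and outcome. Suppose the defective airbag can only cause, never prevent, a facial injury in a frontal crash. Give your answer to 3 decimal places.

PN ≈ 0.874

p₁ = P(outcome | exposed) = 2426/3875 = 0.62606
p₀ = P(outcome | unexposed) = 198/2518 = 0.078634
Under exogeneity and monotonicity, PN = (p₁ − p₀) / p₁.
PN = (0.62606 − 0.078634) / 0.62606 = 0.54743 / 0.62606 ≈ 0.8744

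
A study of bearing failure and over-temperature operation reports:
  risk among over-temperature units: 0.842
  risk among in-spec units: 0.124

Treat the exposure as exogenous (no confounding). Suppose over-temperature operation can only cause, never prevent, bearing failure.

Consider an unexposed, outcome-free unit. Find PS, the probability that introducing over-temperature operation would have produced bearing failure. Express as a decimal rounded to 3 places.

PS ≈ 0.820

Let p₁ = 0.842, p₀ = 0.124.
Under exogeneity and monotonicity, PS = (p₁ − p₀) / (1 − p₀).
PS = (0.842 − 0.124) / (1 − 0.124) = 0.718 / 0.876 ≈ 0.8196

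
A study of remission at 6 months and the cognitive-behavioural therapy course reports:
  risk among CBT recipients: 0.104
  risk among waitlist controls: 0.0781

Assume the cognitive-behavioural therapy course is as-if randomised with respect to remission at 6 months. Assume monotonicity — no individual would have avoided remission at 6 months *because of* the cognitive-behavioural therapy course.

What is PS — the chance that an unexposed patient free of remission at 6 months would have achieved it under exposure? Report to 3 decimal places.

Let p₁ = 0.104, p₀ = 0.0781.
Under exogeneity and monotonicity, PS = (p₁ − p₀) / (1 − p₀).
PS = (0.104 − 0.0781) / (1 − 0.0781) = 0.0259 / 0.9219 ≈ 0.0281

PS ≈ 0.028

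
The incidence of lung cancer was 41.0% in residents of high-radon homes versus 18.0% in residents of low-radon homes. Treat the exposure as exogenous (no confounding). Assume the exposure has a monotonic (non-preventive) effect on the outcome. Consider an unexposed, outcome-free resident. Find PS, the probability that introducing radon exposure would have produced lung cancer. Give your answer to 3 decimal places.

p₁ = 0.41, p₀ = 0.18.
Under exogeneity and monotonicity, PS = (p₁ − p₀) / (1 − p₀).
PS = (0.41 − 0.18) / (1 − 0.18) = 0.23 / 0.82 ≈ 0.2805

PS ≈ 0.280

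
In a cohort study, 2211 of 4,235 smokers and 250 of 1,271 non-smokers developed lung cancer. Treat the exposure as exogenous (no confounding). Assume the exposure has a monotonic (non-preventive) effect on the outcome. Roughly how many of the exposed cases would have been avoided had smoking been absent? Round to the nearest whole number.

about 1378 cases

p₁ = P(outcome | exposed) = 2211/4235 = 0.52208
p₀ = P(outcome | unexposed) = 250/1271 = 0.1967
PN = (p₁ − p₀)/p₁ = (0.52208 − 0.1967) / 0.52208 ≈ 0.62324.
Attributable cases ≈ PN × (exposed cases) = 0.62324 × 2211 ≈ 1377.99.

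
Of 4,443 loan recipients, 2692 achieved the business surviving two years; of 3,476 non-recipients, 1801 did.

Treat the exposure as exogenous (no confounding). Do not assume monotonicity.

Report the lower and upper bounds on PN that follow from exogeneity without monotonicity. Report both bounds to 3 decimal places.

p₁ = P(outcome | exposed) = 2692/4443 = 0.6059
p₀ = P(outcome | unexposed) = 1801/3476 = 0.51812
Under exogeneity alone the bounds on PN are max{0,(p₁−p₀)/p₁} ≤ PN ≤ min{1,(1−p₀)/p₁}.
  lower = (p₁ − p₀)/p₁ = 0.087773 / 0.6059 ≈ 0.1449
  upper = min{1, (1 − p₀)/p₁} = 0.48188 / 0.6059 ≈ 0.7953

0.145 ≤ PN ≤ 0.795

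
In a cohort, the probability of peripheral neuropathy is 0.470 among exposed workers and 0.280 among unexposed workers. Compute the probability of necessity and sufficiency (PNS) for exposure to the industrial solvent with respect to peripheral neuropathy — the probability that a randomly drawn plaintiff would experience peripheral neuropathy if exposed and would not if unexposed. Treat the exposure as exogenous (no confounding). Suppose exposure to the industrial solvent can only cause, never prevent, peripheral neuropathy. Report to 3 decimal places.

Let p₁ = 0.47, p₀ = 0.28.
Under exogeneity and monotonicity, PNS = p₁ − p₀.
PNS = 0.47 − 0.28 = 0.19

PNS ≈ 0.190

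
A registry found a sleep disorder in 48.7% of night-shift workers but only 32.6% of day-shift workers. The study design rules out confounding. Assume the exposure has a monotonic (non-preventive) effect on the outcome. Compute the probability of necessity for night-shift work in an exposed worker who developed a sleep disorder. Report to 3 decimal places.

p₁ = 0.487, p₀ = 0.326.
Under exogeneity and monotonicity, PN = (p₁ − p₀) / p₁.
PN = (0.487 − 0.326) / 0.487 = 0.161 / 0.487 ≈ 0.3306

PN ≈ 0.331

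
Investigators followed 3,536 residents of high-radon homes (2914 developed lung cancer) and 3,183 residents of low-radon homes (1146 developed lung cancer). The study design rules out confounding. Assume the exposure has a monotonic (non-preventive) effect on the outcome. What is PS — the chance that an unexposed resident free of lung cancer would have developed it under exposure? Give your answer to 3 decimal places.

p₁ = P(outcome | exposed) = 2914/3536 = 0.8241
p₀ = P(outcome | unexposed) = 1146/3183 = 0.36004
Under exogeneity and monotonicity, PS = (p₁ − p₀) / (1 − p₀).
PS = (0.8241 − 0.36004) / (1 − 0.36004) = 0.46406 / 0.63996 ≈ 0.7251

PS ≈ 0.725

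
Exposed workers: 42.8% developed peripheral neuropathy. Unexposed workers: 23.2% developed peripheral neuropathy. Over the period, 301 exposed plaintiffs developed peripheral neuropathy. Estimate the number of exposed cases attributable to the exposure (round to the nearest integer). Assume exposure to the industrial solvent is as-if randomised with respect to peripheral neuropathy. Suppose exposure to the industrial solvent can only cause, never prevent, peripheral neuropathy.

about 138 cases

p₁ = 0.428, p₀ = 0.232.
PN = (p₁ − p₀)/p₁ = (0.428 − 0.232) / 0.428 ≈ 0.45794.
Attributable cases ≈ PN × (exposed cases) = 0.45794 × 301 ≈ 137.84.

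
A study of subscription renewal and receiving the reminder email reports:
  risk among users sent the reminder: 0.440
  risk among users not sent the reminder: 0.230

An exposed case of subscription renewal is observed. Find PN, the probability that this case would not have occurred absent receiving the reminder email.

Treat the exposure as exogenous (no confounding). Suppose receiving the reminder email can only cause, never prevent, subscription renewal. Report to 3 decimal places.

Let p₁ = 0.44, p₀ = 0.23.
Under exogeneity and monotonicity, PN = (p₁ − p₀) / p₁.
PN = (0.44 − 0.23) / 0.44 = 0.21 / 0.44 ≈ 0.4773

PN ≈ 0.477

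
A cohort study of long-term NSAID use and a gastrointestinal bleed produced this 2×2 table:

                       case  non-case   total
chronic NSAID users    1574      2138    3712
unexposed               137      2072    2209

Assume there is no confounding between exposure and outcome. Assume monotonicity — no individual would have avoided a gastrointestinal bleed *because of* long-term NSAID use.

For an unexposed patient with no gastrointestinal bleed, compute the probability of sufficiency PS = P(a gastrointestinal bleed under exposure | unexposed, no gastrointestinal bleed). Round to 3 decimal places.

PS ≈ 0.386

p₁ = P(outcome | exposed) = 1574/3712 = 0.42403
p₀ = P(outcome | unexposed) = 137/2209 = 0.062019
Under exogeneity and monotonicity, PS = (p₁ − p₀)/(1 − p₀).
PS = (0.42403 − 0.062019) / 0.93798 ≈ 0.3859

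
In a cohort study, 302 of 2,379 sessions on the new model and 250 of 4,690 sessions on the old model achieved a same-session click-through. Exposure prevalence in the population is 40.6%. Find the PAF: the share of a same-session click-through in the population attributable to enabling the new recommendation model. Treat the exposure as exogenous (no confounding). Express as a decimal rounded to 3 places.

PAF ≈ 0.359

p₁ = P(outcome | exposed) = 302/2379 = 0.12694
p₀ = P(outcome | unexposed) = 250/4690 = 0.053305
Overall risk P(Y=1) = π·p₁ + (1−π)·p₀ = 0.406×0.12694 + 0.594×0.053305 = 0.083202.
Under exogeneity, PAF = [P(Y=1) − p₀] / P(Y=1).
PAF = (0.083202 − 0.053305) / 0.083202 ≈ 0.3593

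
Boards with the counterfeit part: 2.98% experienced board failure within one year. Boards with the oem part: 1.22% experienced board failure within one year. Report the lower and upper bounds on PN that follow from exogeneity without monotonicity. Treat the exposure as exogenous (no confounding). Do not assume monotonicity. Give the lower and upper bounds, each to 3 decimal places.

0.591 ≤ PN ≤ 1.000

p₁ = 0.0298, p₀ = 0.0122.
Under exogeneity alone the bounds on PN are max{0,(p₁−p₀)/p₁} ≤ PN ≤ min{1,(1−p₀)/p₁}.
  lower = (p₁ − p₀)/p₁ = 0.0176 / 0.0298 ≈ 0.5906
  upper = min{1, (1 − p₀)/p₁} = 0.9878 / 0.0298 ≈ 33.1477 → capped at 1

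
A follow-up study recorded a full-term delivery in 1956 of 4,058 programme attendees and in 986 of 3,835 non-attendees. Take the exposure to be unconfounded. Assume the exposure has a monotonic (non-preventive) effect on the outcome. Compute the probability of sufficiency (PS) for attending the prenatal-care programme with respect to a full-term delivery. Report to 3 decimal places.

PS ≈ 0.303

p₁ = P(outcome | exposed) = 1956/4058 = 0.48201
p₀ = P(outcome | unexposed) = 986/3835 = 0.25711
Under exogeneity and monotonicity, PS = (p₁ − p₀) / (1 − p₀).
PS = (0.48201 − 0.25711) / (1 − 0.25711) = 0.22491 / 0.74289 ≈ 0.3027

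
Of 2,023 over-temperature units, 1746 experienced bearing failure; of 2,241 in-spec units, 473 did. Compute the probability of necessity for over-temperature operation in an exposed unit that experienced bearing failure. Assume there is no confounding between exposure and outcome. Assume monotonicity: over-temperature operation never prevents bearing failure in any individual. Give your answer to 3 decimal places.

PN ≈ 0.755

p₁ = P(outcome | exposed) = 1746/2023 = 0.86307
p₀ = P(outcome | unexposed) = 473/2241 = 0.21107
Under exogeneity and monotonicity, PN = (p₁ − p₀) / p₁.
PN = (0.86307 − 0.21107) / 0.86307 = 0.65201 / 0.86307 ≈ 0.7554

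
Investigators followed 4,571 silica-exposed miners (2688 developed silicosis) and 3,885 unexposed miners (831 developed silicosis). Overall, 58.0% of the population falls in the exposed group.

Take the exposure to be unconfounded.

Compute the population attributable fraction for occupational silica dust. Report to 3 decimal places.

p₁ = P(outcome | exposed) = 2688/4571 = 0.58806
p₀ = P(outcome | unexposed) = 831/3885 = 0.2139
Overall risk P(Y=1) = π·p₁ + (1−π)·p₀ = 0.58×0.58806 + 0.42×0.2139 = 0.43091.
Under exogeneity, PAF = [P(Y=1) − p₀] / P(Y=1).
PAF = (0.43091 − 0.2139) / 0.43091 ≈ 0.5036

PAF ≈ 0.504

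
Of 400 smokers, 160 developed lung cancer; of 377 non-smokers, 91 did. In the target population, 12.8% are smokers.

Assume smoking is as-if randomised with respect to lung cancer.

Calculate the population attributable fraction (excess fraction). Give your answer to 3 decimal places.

p₁ = P(outcome | exposed) = 160/400 = 0.4
p₀ = P(outcome | unexposed) = 91/377 = 0.24138
Overall risk P(Y=1) = π·p₁ + (1−π)·p₀ = 0.128×0.4 + 0.872×0.24138 = 0.26168.
Under exogeneity, PAF = [P(Y=1) − p₀] / P(Y=1).
PAF = (0.26168 − 0.24138) / 0.26168 ≈ 0.0776

PAF ≈ 0.078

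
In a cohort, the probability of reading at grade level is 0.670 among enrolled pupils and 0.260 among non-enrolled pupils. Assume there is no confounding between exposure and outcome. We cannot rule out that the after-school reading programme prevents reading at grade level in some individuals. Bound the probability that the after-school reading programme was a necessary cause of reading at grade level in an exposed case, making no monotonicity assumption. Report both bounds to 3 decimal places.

0.612 ≤ PN ≤ 1.000

Let p₁ = 0.67, p₀ = 0.26.
Under exogeneity alone the bounds on PN are max{0,(p₁−p₀)/p₁} ≤ PN ≤ min{1,(1−p₀)/p₁}.
  lower = (p₁ − p₀)/p₁ = 0.41 / 0.67 ≈ 0.6119
  upper = min{1, (1 − p₀)/p₁} = 0.74 / 0.67 ≈ 1.1045 → capped at 1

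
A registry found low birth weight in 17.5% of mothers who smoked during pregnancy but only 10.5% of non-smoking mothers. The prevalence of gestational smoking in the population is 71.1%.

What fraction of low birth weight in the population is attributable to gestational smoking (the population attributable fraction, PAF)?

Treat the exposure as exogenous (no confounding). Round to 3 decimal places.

PAF ≈ 0.322

p₁ = 0.175, p₀ = 0.105.
Overall risk P(Y=1) = π·p₁ + (1−π)·p₀ = 0.711×0.175 + 0.289×0.105 = 0.15477.
Under exogeneity, PAF = [P(Y=1) − p₀] / P(Y=1).
PAF = (0.15477 − 0.105) / 0.15477 ≈ 0.3216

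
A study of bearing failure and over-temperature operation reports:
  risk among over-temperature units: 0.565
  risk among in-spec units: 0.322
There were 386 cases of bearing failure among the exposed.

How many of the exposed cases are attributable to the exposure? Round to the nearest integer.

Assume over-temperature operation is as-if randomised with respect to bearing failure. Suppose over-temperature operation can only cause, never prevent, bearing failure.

Let p₁ = 0.565, p₀ = 0.322.
PN = (p₁ − p₀)/p₁ = (0.565 − 0.322) / 0.565 ≈ 0.43009.
Attributable cases ≈ PN × (exposed cases) = 0.43009 × 386 ≈ 166.01.

about 166 cases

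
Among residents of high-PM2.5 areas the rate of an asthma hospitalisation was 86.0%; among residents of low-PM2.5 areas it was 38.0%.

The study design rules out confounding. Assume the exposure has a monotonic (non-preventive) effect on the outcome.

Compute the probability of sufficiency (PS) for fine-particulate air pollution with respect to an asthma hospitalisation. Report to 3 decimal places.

PS ≈ 0.774

p₁ = 0.86, p₀ = 0.38.
Under exogeneity and monotonicity, PS = (p₁ − p₀) / (1 − p₀).
PS = (0.86 − 0.38) / (1 − 0.38) = 0.48 / 0.62 ≈ 0.7742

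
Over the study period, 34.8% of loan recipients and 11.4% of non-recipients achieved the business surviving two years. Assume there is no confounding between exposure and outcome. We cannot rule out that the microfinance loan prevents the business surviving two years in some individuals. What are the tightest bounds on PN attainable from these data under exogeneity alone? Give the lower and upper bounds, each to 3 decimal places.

0.672 ≤ PN ≤ 1.000

p₁ = 0.348, p₀ = 0.114.
Under exogeneity alone the bounds on PN are max{0,(p₁−p₀)/p₁} ≤ PN ≤ min{1,(1−p₀)/p₁}.
  lower = (p₁ − p₀)/p₁ = 0.234 / 0.348 ≈ 0.6724
  upper = min{1, (1 − p₀)/p₁} = 0.886 / 0.348 ≈ 2.5460 → capped at 1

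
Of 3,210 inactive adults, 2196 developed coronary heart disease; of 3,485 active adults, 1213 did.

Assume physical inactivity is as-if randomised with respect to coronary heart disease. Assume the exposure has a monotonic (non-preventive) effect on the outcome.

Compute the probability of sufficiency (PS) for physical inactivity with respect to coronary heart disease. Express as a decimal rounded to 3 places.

p₁ = P(outcome | exposed) = 2196/3210 = 0.68411
p₀ = P(outcome | unexposed) = 1213/3485 = 0.34806
Under exogeneity and monotonicity, PS = (p₁ − p₀) / (1 − p₀).
PS = (0.68411 − 0.34806) / (1 − 0.34806) = 0.33605 / 0.65194 ≈ 0.5155

PS ≈ 0.515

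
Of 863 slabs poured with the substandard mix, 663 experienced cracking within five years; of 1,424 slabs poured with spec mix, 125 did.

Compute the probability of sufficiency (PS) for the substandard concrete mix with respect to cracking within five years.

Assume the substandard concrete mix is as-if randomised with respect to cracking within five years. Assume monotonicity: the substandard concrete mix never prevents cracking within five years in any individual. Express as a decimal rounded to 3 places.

p₁ = P(outcome | exposed) = 663/863 = 0.76825
p₀ = P(outcome | unexposed) = 125/1424 = 0.087781
Under exogeneity and monotonicity, PS = (p₁ − p₀) / (1 − p₀).
PS = (0.76825 − 0.087781) / (1 − 0.087781) = 0.68047 / 0.91222 ≈ 0.7459

PS ≈ 0.746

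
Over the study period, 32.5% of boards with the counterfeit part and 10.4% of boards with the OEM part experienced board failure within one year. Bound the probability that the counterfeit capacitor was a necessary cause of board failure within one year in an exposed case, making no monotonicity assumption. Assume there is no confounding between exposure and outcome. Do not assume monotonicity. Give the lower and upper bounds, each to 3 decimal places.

p₁ = 0.325, p₀ = 0.104.
Under exogeneity alone the bounds on PN are max{0,(p₁−p₀)/p₁} ≤ PN ≤ min{1,(1−p₀)/p₁}.
  lower = (p₁ − p₀)/p₁ = 0.221 / 0.325 ≈ 0.6800
  upper = min{1, (1 − p₀)/p₁} = 0.896 / 0.325 ≈ 2.7569 → capped at 1

0.680 ≤ PN ≤ 1.000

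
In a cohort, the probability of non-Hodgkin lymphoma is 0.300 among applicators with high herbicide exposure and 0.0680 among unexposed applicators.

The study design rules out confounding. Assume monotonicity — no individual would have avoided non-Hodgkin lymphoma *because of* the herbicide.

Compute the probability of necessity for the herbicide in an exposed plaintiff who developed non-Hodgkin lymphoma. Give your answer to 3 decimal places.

Let p₁ = 0.3, p₀ = 0.068.
Under exogeneity and monotonicity, PN = (p₁ − p₀) / p₁.
PN = (0.3 − 0.068) / 0.3 = 0.232 / 0.3 ≈ 0.7733

PN ≈ 0.773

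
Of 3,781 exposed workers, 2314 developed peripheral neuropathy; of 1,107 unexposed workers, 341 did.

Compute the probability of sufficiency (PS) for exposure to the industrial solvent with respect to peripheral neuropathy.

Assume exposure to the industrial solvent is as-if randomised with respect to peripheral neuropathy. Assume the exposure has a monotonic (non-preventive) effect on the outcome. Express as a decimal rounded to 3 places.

PS ≈ 0.439

p₁ = P(outcome | exposed) = 2314/3781 = 0.61201
p₀ = P(outcome | unexposed) = 341/1107 = 0.30804
Under exogeneity and monotonicity, PS = (p₁ − p₀) / (1 − p₀).
PS = (0.61201 − 0.30804) / (1 − 0.30804) = 0.30397 / 0.69196 ≈ 0.4393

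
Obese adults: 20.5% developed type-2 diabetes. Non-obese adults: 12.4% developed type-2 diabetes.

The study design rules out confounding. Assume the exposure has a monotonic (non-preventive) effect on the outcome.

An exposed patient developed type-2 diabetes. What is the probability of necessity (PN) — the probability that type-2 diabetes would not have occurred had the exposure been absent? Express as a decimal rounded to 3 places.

p₁ = 0.205, p₀ = 0.124.
Under exogeneity and monotonicity, PN = (p₁ − p₀) / p₁.
PN = (0.205 − 0.124) / 0.205 = 0.081 / 0.205 ≈ 0.3951

PN ≈ 0.395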